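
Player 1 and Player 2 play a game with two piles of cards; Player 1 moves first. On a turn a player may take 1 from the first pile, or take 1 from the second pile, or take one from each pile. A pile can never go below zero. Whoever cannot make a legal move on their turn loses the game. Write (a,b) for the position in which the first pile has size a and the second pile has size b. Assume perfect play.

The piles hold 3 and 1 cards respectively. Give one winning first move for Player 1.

Move to (2,0).

Classify positions by backward induction: terminal positions (no move available) are L. From any other position, the mover wins iff some move reaches an L.
No move ever increases a pile, so every position that can arise here has a ≤ 3 and b ≤ 1; it is enough to label the cells with 0 ≤ a ≤ 3 and 0 ≤ b ≤ 1.
Every move lowers a or b (never raises either), so fill the grid row by row in increasing a, and left to right within a row: each cell's successors are then already labelled.
      b=0  b=1
a=0:    L    W
a=1:    W    W
a=2:    L    W
a=3:    W    W
Cells with no legal move (terminal, hence L): (0,0).
The remaining L cells, each justified by listing all of its moves:
(2,0): the only move is to (1,0)(W), a W ⇒ L
Every other cell has at least one move into one of the L cells above, so it is W.
From (3,1), the L positions reachable in one move are: (2,0).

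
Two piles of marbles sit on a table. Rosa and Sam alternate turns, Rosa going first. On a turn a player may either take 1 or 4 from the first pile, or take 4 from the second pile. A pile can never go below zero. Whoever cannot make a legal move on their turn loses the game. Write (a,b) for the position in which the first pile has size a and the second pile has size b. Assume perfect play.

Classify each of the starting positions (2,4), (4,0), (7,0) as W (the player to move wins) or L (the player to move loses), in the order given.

Classify positions by backward induction: terminal positions (no move available) are L. From any other position, the mover wins iff some move reaches an L.
No move ever increases a pile, so every position that can arise here has a ≤ 7 and b ≤ 4; it is enough to label the cells with 0 ≤ a ≤ 7 and 0 ≤ b ≤ 4.
Every move lowers a or b (never raises either), so fill the grid row by row in increasing a, and left to right within a row: each cell's successors are then already labelled.
      b=0  b=1  b=2  b=3  b=4
a=0:    L    L    L    L    W
a=1:    W    W    W    W    L
a=2:    L    L    L    L    W
a=3:    W    W    W    W    L
a=4:    W    W    W    W    W
a=5:    L    L    L    L    W
a=6:    W    W    W    W    L
a=7:    L    L    L    L    W
Cells with no legal move (terminal, hence L): (0,0), (0,1), (0,2), (0,3).
The remaining L cells, each justified by listing all of its moves:
(1,4): →(0,4)(W), (1,0)(W) — all W, so L
(2,0): →(1,0)(W) only, which is W, so L
(2,1): →(1,1)(W) only, which is W, so L
(2,2): →(1,2)(W) only, which is W, so L
(2,3): →(1,3)(W) only, which is W, so L
(3,4): →(2,4)(W), (3,0)(W) — all W, so L
(5,0): →(4,0)(W), (1,0)(W) — all W, so L
(5,1): →(4,1)(W), (1,1)(W) — all W, so L
(5,2): →(4,2)(W), (1,2)(W) — all W, so L
(5,3): →(4,3)(W), (1,3)(W) — all W, so L
(6,4): →(5,4)(W), (2,4)(W), (6,0)(W) — all W, so L
(7,0): →(6,0)(W), (3,0)(W) — all W, so L
(7,1): →(6,1)(W), (3,1)(W) — all W, so L
(7,2): →(6,2)(W), (3,2)(W) — all W, so L
(7,3): →(6,3)(W), (3,3)(W) — all W, so L
Every other cell has at least one move into one of the L cells above, so it is W.
(2,4): the move to (1,4) reaches an L cell, so W
(4,0): the move to (0,0) reaches an L cell, so W
(7,0): one of the L cells justified above, so L

(2,4): W, (4,0): W, (7,0): L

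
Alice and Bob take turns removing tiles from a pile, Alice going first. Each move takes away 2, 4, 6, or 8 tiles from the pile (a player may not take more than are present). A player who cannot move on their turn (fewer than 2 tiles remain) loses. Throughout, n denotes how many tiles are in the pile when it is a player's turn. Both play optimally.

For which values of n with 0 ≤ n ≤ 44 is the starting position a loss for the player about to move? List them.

Use the standard recursion: the mover loses at a terminal position; elsewhere, the mover wins exactly when some move hands the opponent an L position.
n=0: no move → L
n=1: no move → L
n=2: →0(L), so W
n=3: →1(L), so W
n=4: →0(L), so W
n=5: →1(L), so W
n=6: →0(L), so W
n=7: →1(L), so W
n=8: →0(L), so W
n=9: →1(L), so W
n=10: →8(W), 6(W), 4(W), 2(W) — all W, so L
n=11: →9(W), 7(W), 5(W), 3(W) — all W, so L
n=12: →10(L), so W
n=13: →11(L), so W
n=14: →10(L), so W
n=15: →11(L), so W
n=16: →10(L), so W
n=17: →11(L), so W
n=18: →10(L), so W
n=19: →11(L), so W
n=20: →18(W), 16(W), 14(W), 12(W) — all W, so L
n=21: →19(W), 17(W), 15(W), 13(W) — all W, so L
n=22: →20(L), so W
n=23: →21(L), so W
n=24: →20(L), so W
n=25: →21(L), so W
n=26: →20(L), so W
n=27: →21(L), so W
n=28: →20(L), so W
n=29: →21(L), so W
n=30: →28(W), 26(W), 24(W), 22(W) — all W, so L
n=31: →29(W), 27(W), 25(W), 23(W) — all W, so L
n=32: →30(L), so W
n=33: →31(L), so W
n=34: →30(L), so W
n=35: →31(L), so W
n=36: →30(L), so W
n=37: →31(L), so W
n=38: →30(L), so W
n=39: →31(L), so W
n=40: →38(W), 36(W), 34(W), 32(W) — all W, so L
n=41: →39(W), 37(W), 35(W), 33(W) — all W, so L
n=42: →40(L), so W
n=43: →41(L), so W
n=44: →40(L), so W
The losing starting values of n are exactly the entries labelled L in this table (10 of them).

0, 1, 10, 11, 20, 21, 30, 31, 40, 41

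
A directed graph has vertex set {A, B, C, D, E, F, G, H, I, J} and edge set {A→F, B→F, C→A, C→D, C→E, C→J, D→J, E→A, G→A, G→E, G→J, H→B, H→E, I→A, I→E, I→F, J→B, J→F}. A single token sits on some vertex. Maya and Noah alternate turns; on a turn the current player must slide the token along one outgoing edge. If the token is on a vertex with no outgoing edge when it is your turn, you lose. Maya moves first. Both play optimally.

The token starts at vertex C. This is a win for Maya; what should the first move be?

Move to D.

Positions with no move are L. A position that does have a move is losing for the player to move precisely when every available move leads to a winning position for the opponent. Fill in the labels:
Every edge goes from a vertex to one that appears earlier in the order F, A, B, J, E, I, D, C, G, H, so processing vertices in that order labels each vertex after all of its successors.
F: no outgoing edge → L
A: can move to F, which is L ⇒ W
B: can move to F, which is L ⇒ W
J: can move to F, which is L ⇒ W
E: the only move is to A(W), a W ⇒ L
I: can move to E, which is L ⇒ W
D: the only move is to J(W), a W ⇒ L
C: can move to D, which is L ⇒ W
G: can move to E, which is L ⇒ W
H: can move to E, which is L ⇒ W
From C, the L positions reachable in one move are: D, E. Any move reaching one of these is winning.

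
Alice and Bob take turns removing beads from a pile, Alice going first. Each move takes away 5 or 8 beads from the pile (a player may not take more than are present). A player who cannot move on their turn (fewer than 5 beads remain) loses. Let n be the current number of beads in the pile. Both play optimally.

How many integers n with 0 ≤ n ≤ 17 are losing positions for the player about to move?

Compute win/loss labels from the base case upward. A position with no move is L. Any other position is W if it can reach an L in one move, else L.
n=0: no move → L
n=1: no move → L
n=2: no move → L
n=3: no move → L
n=4: no move → L
n=5: can move to 0, which is L ⇒ W
n=6: can move to 1, which is L ⇒ W
n=7: can move to 2, which is L ⇒ W
n=8: can move to 3, which is L ⇒ W
n=9: can move to 4, which is L ⇒ W
n=10: can move to 2, which is L ⇒ W
n=11: can move to 3, which is L ⇒ W
n=12: can move to 4, which is L ⇒ W
n=13: moves to 8(W), 5(W); every one is W ⇒ L
n=14: moves to 9(W), 6(W); every one is W ⇒ L
n=15: moves to 10(W), 7(W); every one is W ⇒ L
n=16: moves to 11(W), 8(W); every one is W ⇒ L
n=17: moves to 12(W), 9(W); every one is W ⇒ L
L entries with 0 ≤ n ≤ 17: n = 0, 1, 2, 3, 4, 13, 14, 15, 16, 17; that makes 10.

10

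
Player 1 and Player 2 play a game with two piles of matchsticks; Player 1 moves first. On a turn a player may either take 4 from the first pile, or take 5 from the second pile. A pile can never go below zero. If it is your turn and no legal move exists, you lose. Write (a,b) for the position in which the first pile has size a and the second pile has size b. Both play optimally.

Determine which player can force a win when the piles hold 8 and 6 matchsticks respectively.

Player 1 wins.

Use the standard recursion: the mover loses at a terminal position; elsewhere, the mover wins exactly when some move hands the opponent an L position.
No move ever increases a pile, so every position that can arise here has a ≤ 8 and b ≤ 6; it is enough to label the cells with 0 ≤ a ≤ 8 and 0 ≤ b ≤ 6.
Every move lowers a or b (never raises either), so fill the grid row by row in increasing a, and left to right within a row: each cell's successors are then already labelled.
      b=0  b=1  b=2  b=3  b=4  b=5  b=6
a=0:    L    L    L    L    L    W    W
a=1:    L    L    L    L    L    W    W
a=2:    L    L    L    L    L    W    W
a=3:    L    L    L    L    L    W    W
a=4:    W    W    W    W    W    L    L
a=5:    W    W    W    W    W    L    L
a=6:    W    W    W    W    W    L    L
a=7:    W    W    W    W    W    L    L
a=8:    L    L    L    L    L    W    W
Cells with no legal move (terminal, hence L): (0,0), (0,1), (0,2), (0,3), (0,4), (1,0), (1,1), (1,2), (1,3), (1,4), (2,0), (2,1), (2,2), (2,3), (2,4), (3,0), (3,1), (3,2), (3,3), (3,4).
The remaining L cells, each justified by listing all of its moves:
(4,5): moves to (0,5)(W), (4,0)(W); every one is W ⇒ L
(4,6): moves to (0,6)(W), (4,1)(W); every one is W ⇒ L
(5,5): moves to (1,5)(W), (5,0)(W); every one is W ⇒ L
(5,6): moves to (1,6)(W), (5,1)(W); every one is W ⇒ L
(6,5): moves to (2,5)(W), (6,0)(W); every one is W ⇒ L
(6,6): moves to (2,6)(W), (6,1)(W); every one is W ⇒ L
(7,5): moves to (3,5)(W), (7,0)(W); every one is W ⇒ L
(7,6): moves to (3,6)(W), (7,1)(W); every one is W ⇒ L
(8,0): the only move is to (4,0)(W), a W ⇒ L
(8,1): the only move is to (4,1)(W), a W ⇒ L
(8,2): the only move is to (4,2)(W), a W ⇒ L
(8,3): the only move is to (4,3)(W), a W ⇒ L
(8,4): the only move is to (4,4)(W), a W ⇒ L
Every other cell has at least one move into one of the L cells above, so it is W.
The starting position (8,6) is W: Player 1 should move to (4,6), handing over an L position.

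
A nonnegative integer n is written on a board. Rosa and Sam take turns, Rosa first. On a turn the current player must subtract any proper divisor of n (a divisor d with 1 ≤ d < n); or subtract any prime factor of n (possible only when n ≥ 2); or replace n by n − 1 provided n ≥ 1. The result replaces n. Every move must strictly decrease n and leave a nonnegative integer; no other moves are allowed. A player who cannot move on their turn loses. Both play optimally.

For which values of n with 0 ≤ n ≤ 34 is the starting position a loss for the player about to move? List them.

Positions with no move are L. A position that does have a move is losing for the player to move precisely when every available move leads to a winning position for the opponent. Fill in the labels:
n=0: no move → L
n=1: W (go to 0, an L position)
n=2: W (go to 0, an L position)
n=3: W (go to 0, an L position)
n=4: L (options 2(W), 3(W) are all W)
n=5: W (go to 0, an L position)
n=6: W (go to 4, an L position)
n=7: W (go to 0, an L position)
n=8: W (go to 4, an L position)
n=9: L (options 6(W), 8(W) are all W)
n=10: W (go to 9, an L position)
n=11: W (go to 0, an L position)
n=12: W (go to 9, an L position)
n=13: W (go to 0, an L position)
n=14: L (options 7(W), 12(W), 13(W) are all W)
n=15: W (go to 14, an L position)
n=16: W (go to 14, an L position)
n=17: W (go to 0, an L position)
n=18: W (go to 9, an L position)
n=19: W (go to 0, an L position)
n=20: L (options 10(W), 15(W), 16(W), 18(W), 19(W) are all W)
n=21: W (go to 14, an L position)
n=22: W (go to 20, an L position)
n=23: W (go to 0, an L position)
n=24: W (go to 20, an L position)
n=25: W (go to 20, an L position)
n=26: L (options 13(W), 24(W), 25(W) are all W)
n=27: W (go to 26, an L position)
n=28: W (go to 14, an L position)
n=29: W (go to 0, an L position)
n=30: W (go to 20, an L position)
n=31: W (go to 0, an L position)
n=32: L (options 16(W), 24(W), 28(W), 30(W), 31(W) are all W)
n=33: W (go to 32, an L position)
n=34: W (go to 32, an L position)
Reading off the rows marked L gives the requested list; there are 7 such values of n.

0, 4, 9, 14, 20, 26, 32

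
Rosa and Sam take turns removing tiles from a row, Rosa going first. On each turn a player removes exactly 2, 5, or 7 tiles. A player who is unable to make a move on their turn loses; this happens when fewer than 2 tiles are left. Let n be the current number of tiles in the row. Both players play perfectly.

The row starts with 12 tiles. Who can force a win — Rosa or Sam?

Positions with no move are L. A position that does have a move is losing for the player to move precisely when every available move leads to a winning position for the opponent. Fill in the labels:
n=0: no move → L
n=1: no move → L
n=2: can move to 0, which is L ⇒ W
n=3: can move to 1, which is L ⇒ W
n=4: the only move is to 2(W), a W ⇒ L
n=5: can move to 0, which is L ⇒ W
n=6: can move to 4, which is L ⇒ W
n=7: can move to 0, which is L ⇒ W
n=8: can move to 1, which is L ⇒ W
n=9: can move to 4, which is L ⇒ W
n=10: moves to 8(W), 5(W), 3(W); every one is W ⇒ L
n=11: can move to 4, which is L ⇒ W
n=12: can move to 10, which is L ⇒ W
From 12 Rosa can remove 2, leaving 10, reaching an L position.

Rosa wins.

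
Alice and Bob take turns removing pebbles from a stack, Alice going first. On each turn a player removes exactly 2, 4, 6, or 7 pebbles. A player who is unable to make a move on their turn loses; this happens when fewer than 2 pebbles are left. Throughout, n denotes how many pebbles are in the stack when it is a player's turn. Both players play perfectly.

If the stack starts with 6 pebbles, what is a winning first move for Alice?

Classify positions by backward induction: terminal positions (no move available) are L. From any other position, the mover wins iff some move reaches an L.
n=0: no move → L
n=1: no move → L
n=2: reaches L-position 0 → W
n=3: reaches L-position 1 → W
n=4: reaches L-position 0 → W
n=5: reaches L-position 1 → W
n=6: reaches L-position 0 → W
From 6, the L positions reachable in one move are: 0.

Remove 6, leaving 0.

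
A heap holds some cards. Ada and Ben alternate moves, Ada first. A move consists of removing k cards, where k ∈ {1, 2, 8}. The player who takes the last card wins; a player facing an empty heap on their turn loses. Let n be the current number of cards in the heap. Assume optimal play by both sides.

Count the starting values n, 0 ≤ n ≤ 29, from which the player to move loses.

10

Classify positions by backward induction: terminal positions (no move available) are L. From any other position, the mover wins iff some move reaches an L.
n=0: no move → L
n=1: W (go to 0, an L position)
n=2: W (go to 0, an L position)
n=3: L (options 2(W), 1(W) are all W)
n=4: W (go to 3, an L position)
n=5: W (go to 3, an L position)
n=6: L (options 5(W), 4(W) are all W)
n=7: W (go to 6, an L position)
n=8: W (go to 6, an L position)
n=9: L (options 8(W), 7(W), 1(W) are all W)
n=10: W (go to 9, an L position)
n=11: W (go to 9, an L position)
n=12: L (options 11(W), 10(W), 4(W) are all W)
n=13: W (go to 12, an L position)
n=14: W (go to 12, an L position)
n=15: L (options 14(W), 13(W), 7(W) are all W)
n=16: W (go to 15, an L position)
n=17: W (go to 15, an L position)
n=18: L (options 17(W), 16(W), 10(W) are all W)
n=19: W (go to 18, an L position)
n=20: W (go to 18, an L position)
n=21: L (options 20(W), 19(W), 13(W) are all W)
n=22: W (go to 21, an L position)
n=23: W (go to 21, an L position)
n=24: L (options 23(W), 22(W), 16(W) are all W)
n=25: W (go to 24, an L position)
n=26: W (go to 24, an L position)
n=27: L (options 26(W), 25(W), 19(W) are all W)
n=28: W (go to 27, an L position)
n=29: W (go to 27, an L position)
L entries with 0 ≤ n ≤ 29: n = 0, 3, 6, 9, 12, 15, 18, 21, 24, 27; that makes 10.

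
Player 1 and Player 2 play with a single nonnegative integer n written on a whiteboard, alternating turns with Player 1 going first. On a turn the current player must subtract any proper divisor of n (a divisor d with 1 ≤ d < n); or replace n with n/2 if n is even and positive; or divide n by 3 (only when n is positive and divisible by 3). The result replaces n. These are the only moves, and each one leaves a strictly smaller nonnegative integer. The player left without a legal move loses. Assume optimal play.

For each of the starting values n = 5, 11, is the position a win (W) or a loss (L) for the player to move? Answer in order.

Label each position W (a win for the player to move) or L (a loss). A position with no legal move is L; any other position is W exactly when some move reaches an L, and L when every move reaches a W.
n=0: no move → L
n=1: no move → L
n=2: →1(L), so W
n=3: →1(L), so W
n=4: →2(W), 3(W) — all W, so L
n=5: →4(L), so W
n=6: →4(L), so W
n=7: →6(W) only, which is W, so L
n=8: →4(L), so W
n=9: →3(W), 6(W), 8(W) — all W, so L
n=10: →9(L), so W
n=11: →10(W) only, which is W, so L

5: W, 11: L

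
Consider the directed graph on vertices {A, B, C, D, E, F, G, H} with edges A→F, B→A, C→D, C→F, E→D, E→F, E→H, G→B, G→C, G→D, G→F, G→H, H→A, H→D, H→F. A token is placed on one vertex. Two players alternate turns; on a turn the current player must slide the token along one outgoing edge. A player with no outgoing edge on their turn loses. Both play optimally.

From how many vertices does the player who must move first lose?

Classify positions by backward induction: terminal positions (no move available) are L. From any other position, the mover wins iff some move reaches an L.
Every edge goes from a vertex to one that appears earlier in the order D, F, A, C, H, E, B, G, so processing vertices in that order labels each vertex after all of its successors.
D: no outgoing edge → L
F: no outgoing edge → L
A: W (go to F, an L position)
C: W (go to F, an L position)
H: W (go to F, an L position)
E: W (go to F, an L position)
B: L (sole option A(W) is W)
G: W (go to B, an L position)
The L vertices are B, D, F; that is 3 in all.

3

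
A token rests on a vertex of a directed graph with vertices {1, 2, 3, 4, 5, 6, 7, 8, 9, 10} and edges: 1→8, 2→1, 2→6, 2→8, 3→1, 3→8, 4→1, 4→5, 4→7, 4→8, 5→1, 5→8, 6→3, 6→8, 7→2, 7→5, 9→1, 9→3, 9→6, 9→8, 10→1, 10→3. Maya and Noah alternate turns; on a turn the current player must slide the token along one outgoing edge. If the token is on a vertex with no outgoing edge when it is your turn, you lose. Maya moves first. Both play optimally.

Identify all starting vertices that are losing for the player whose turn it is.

Use the standard recursion: the mover loses at a terminal position; elsewhere, the mover wins exactly when some move hands the opponent an L position.
Every edge goes from a vertex to one that appears earlier in the order 8, 1, 5, 3, 10, 6, 2, 7, 9, 4, so processing vertices in that order labels each vertex after all of its successors.
8: no outgoing edge → L
1: can move to 8, which is L ⇒ W
5: can move to 8, which is L ⇒ W
3: can move to 8, which is L ⇒ W
10: moves to 3(W), 1(W); every one is W ⇒ L
6: can move to 8, which is L ⇒ W
2: can move to 8, which is L ⇒ W
7: moves to 2(W), 5(W); every one is W ⇒ L
9: can move to 8, which is L ⇒ W
4: can move to 7, which is L ⇒ W
Reading off the rows marked L gives the requested list; there are 3 such vertices.

7, 8, 10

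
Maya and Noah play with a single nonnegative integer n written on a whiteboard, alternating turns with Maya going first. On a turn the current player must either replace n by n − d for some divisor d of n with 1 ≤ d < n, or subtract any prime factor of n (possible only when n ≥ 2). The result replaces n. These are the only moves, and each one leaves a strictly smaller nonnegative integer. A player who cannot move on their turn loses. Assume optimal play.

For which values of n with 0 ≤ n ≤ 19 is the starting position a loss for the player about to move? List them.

Use the standard recursion: the mover loses at a terminal position; elsewhere, the mover wins exactly when some move hands the opponent an L position.
n=0: no move → L
n=1: no move → L
n=2: →0(L), so W
n=3: →0(L), so W
n=4: →2(W), 3(W) — all W, so L
n=5: →0(L), so W
n=6: →4(L), so W
n=7: →0(L), so W
n=8: →4(L), so W
n=9: →6(W), 8(W) — all W, so L
n=10: →9(L), so W
n=11: →0(L), so W
n=12: →9(L), so W
n=13: →0(L), so W
n=14: →7(W), 12(W), 13(W) — all W, so L
n=15: →14(L), so W
n=16: →14(L), so W
n=17: →0(L), so W
n=18: →9(L), so W
n=19: →0(L), so W
The losing starting values of n are exactly the entries labelled L in this table (5 of them).

0, 1, 4, 9, 14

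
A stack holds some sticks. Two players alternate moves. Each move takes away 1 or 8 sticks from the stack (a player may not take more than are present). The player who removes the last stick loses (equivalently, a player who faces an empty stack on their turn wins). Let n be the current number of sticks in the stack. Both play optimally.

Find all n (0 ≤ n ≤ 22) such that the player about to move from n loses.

1, 3, 5, 7, 10, 12, 14, 16, 19, 21

Label each position W (a win for the player to move) or L (a loss). A position with no legal move is W; any other position is W exactly when some move reaches an L, and L when every move reaches a W.
n=0: no move; the opponent has just taken the last stick and therefore loses → W
n=1: the only move is to 0(W), a W ⇒ L
n=2: can move to 1, which is L ⇒ W
n=3: the only move is to 2(W), a W ⇒ L
n=4: can move to 3, which is L ⇒ W
n=5: the only move is to 4(W), a W ⇒ L
n=6: can move to 5, which is L ⇒ W
n=7: the only move is to 6(W), a W ⇒ L
n=8: can move to 7, which is L ⇒ W
n=9: can move to 1, which is L ⇒ W
n=10: moves to 9(W), 2(W); every one is W ⇒ L
n=11: can move to 10, which is L ⇒ W
n=12: moves to 11(W), 4(W); every one is W ⇒ L
n=13: can move to 12, which is L ⇒ W
n=14: moves to 13(W), 6(W); every one is W ⇒ L
n=15: can move to 14, which is L ⇒ W
n=16: moves to 15(W), 8(W); every one is W ⇒ L
n=17: can move to 16, which is L ⇒ W
n=18: can move to 10, which is L ⇒ W
n=19: moves to 18(W), 11(W); every one is W ⇒ L
n=20: can move to 19, which is L ⇒ W
n=21: moves to 20(W), 13(W); every one is W ⇒ L
n=22: can move to 21, which is L ⇒ W
The losing starting values of n are exactly the entries labelled L in this table (10 of them).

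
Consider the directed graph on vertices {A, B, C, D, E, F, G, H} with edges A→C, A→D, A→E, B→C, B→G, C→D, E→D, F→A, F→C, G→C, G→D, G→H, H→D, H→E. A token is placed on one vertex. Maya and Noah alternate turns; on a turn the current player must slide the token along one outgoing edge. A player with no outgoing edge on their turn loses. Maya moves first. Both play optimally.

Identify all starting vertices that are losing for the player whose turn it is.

B, D, F

Work bottom-up. With no move the player to move loses. Otherwise the position is W if at least one move leads to an L position for the opponent, and L if every move leads to a W.
Every edge goes from a vertex to one that appears earlier in the order D, C, E, A, H, G, B, F, so processing vertices in that order labels each vertex after all of its successors.
D: no outgoing edge → L
C: W (go to D, an L position)
E: W (go to D, an L position)
A: W (go to D, an L position)
H: W (go to D, an L position)
G: W (go to D, an L position)
B: L (options G(W), C(W) are all W)
F: L (options A(W), C(W) are all W)
The losing starting vertices are exactly the entries labelled L in this table (3 of them).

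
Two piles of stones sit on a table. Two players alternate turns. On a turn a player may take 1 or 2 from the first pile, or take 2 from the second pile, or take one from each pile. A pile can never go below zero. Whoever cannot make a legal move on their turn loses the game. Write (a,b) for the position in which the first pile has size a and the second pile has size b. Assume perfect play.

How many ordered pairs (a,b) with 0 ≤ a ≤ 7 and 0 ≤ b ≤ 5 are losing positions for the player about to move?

17

Work bottom-up. With no move the player to move loses. Otherwise the position is W if at least one move leads to an L position for the opponent, and L if every move leads to a W.
Every move lowers a or b (never raises either), so fill the grid row by row in increasing a, and left to right within a row: each cell's successors are then already labelled.
      b=0  b=1  b=2  b=3  b=4  b=5
a=0:    L    L    W    W    L    L
a=1:    W    W    W    L    W    W
a=2:    W    W    L    W    W    W
a=3:    L    L    W    W    L    L
a=4:    W    W    W    L    W    W
a=5:    W    W    L    W    W    W
a=6:    L    L    W    W    L    L
a=7:    W    W    W    L    W    W
Cells with no legal move (terminal, hence L): (0,0), (0,1).
The remaining L cells, each justified by listing all of its moves:
(0,4): only reaches (0,2)(W), which is W → L
(0,5): only reaches (0,3)(W), which is W → L
(1,3): only reaches (0,3)(W), (1,1)(W), (0,2)(W), all W → L
(2,2): only reaches (1,2)(W), (0,2)(W), (2,0)(W), (1,1)(W), all W → L
(3,0): only reaches (2,0)(W), (1,0)(W), all W → L
(3,1): only reaches (2,1)(W), (1,1)(W), (2,0)(W), all W → L
(3,4): only reaches (2,4)(W), (1,4)(W), (3,2)(W), (2,3)(W), all W → L
(3,5): only reaches (2,5)(W), (1,5)(W), (3,3)(W), (2,4)(W), all W → L
(4,3): only reaches (3,3)(W), (2,3)(W), (4,1)(W), (3,2)(W), all W → L
(5,2): only reaches (4,2)(W), (3,2)(W), (5,0)(W), (4,1)(W), all W → L
(6,0): only reaches (5,0)(W), (4,0)(W), all W → L
(6,1): only reaches (5,1)(W), (4,1)(W), (5,0)(W), all W → L
(6,4): only reaches (5,4)(W), (4,4)(W), (6,2)(W), (5,3)(W), all W → L
(6,5): only reaches (5,5)(W), (4,5)(W), (6,3)(W), (5,4)(W), all W → L
(7,3): only reaches (6,3)(W), (5,3)(W), (7,1)(W), (6,2)(W), all W → L
Every other cell has at least one move into one of the L cells above, so it is W.
L cells per row: a=0: 4, a=1: 1, a=2: 1, a=3: 4, a=4: 1, a=5: 1, a=6: 4, a=7: 1; total 17.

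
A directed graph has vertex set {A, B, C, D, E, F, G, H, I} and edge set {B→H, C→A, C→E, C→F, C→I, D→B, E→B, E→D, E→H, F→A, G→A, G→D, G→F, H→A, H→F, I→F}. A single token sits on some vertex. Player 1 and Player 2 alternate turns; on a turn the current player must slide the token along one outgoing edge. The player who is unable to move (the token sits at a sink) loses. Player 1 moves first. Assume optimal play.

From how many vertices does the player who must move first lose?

3

Positions with no move are L. A position that does have a move is losing for the player to move precisely when every available move leads to a winning position for the opponent. Fill in the labels:
Every edge goes from a vertex to one that appears earlier in the order A, F, H, B, D, I, E, G, C, so processing vertices in that order labels each vertex after all of its successors.
A: no outgoing edge → L
F: can move to A, which is L ⇒ W
H: can move to A, which is L ⇒ W
B: the only move is to H(W), a W ⇒ L
D: can move to B, which is L ⇒ W
I: the only move is to F(W), a W ⇒ L
E: can move to B, which is L ⇒ W
G: can move to A, which is L ⇒ W
C: can move to I, which is L ⇒ W
The L vertices are A, B, I; that is 3 in all.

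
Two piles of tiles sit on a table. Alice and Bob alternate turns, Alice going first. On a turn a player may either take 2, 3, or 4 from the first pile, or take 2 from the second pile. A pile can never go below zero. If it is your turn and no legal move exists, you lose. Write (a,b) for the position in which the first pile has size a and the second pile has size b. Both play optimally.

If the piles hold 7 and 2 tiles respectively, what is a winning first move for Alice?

Move to (3,2).

Label each position W (a win for the player to move) or L (a loss). A position with no legal move is L; any other position is W exactly when some move reaches an L, and L when every move reaches a W.
No move ever increases a pile, so every position that can arise here has a ≤ 7 and b ≤ 2; it is enough to label the cells with 0 ≤ a ≤ 7 and 0 ≤ b ≤ 2.
Every move lowers a or b (never raises either), so fill the grid row by row in increasing a, and left to right within a row: each cell's successors are then already labelled.
      b=0  b=1  b=2
a=0:    L    L    W
a=1:    L    L    W
a=2:    W    W    L
a=3:    W    W    L
a=4:    W    W    W
a=5:    W    W    W
a=6:    L    L    W
a=7:    L    L    W
Cells with no legal move (terminal, hence L): (0,0), (0,1), (1,0), (1,1).
The remaining L cells, each justified by listing all of its moves:
(2,2): moves to (0,2)(W), (2,0)(W); every one is W ⇒ L
(3,2): moves to (1,2)(W), (0,2)(W), (3,0)(W); every one is W ⇒ L
(6,0): moves to (4,0)(W), (3,0)(W), (2,0)(W); every one is W ⇒ L
(6,1): moves to (4,1)(W), (3,1)(W), (2,1)(W); every one is W ⇒ L
(7,0): moves to (5,0)(W), (4,0)(W), (3,0)(W); every one is W ⇒ L
(7,1): moves to (5,1)(W), (4,1)(W), (3,1)(W); every one is W ⇒ L
Every other cell has at least one move into one of the L cells above, so it is W.
From (7,2), the L positions reachable in one move are: (3,2), (7,0). Any move reaching one of these is winning.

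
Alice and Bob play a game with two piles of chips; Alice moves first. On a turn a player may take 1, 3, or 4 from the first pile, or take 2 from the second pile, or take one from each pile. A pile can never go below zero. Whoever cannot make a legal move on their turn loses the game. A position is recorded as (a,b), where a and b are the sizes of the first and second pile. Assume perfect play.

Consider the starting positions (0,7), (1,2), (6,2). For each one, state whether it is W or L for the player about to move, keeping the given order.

(0,7): W, (1,2): W, (6,2): L

Use the standard recursion: the mover loses at a terminal position; elsewhere, the mover wins exactly when some move hands the opponent an L position.
No move ever increases a pile, so every position that can arise here has a ≤ 6 and b ≤ 7; it is enough to label the cells with 0 ≤ a ≤ 6 and 0 ≤ b ≤ 7.
Every move lowers a or b (never raises either), so fill the grid row by row in increasing a, and left to right within a row: each cell's successors are then already labelled.
      b=0  b=1  b=2  b=3  b=4  b=5  b=6  b=7
a=0:    L    L    W    W    L    L    W    W
a=1:    W    W    W    L    W    W    W    L
a=2:    L    L    W    W    W    L    L    W
a=3:    W    W    W    L    W    W    W    W
a=4:    W    W    L    W    W    W    L    W
a=5:    W    W    W    W    L    W    W    W
a=6:    W    W    L    W    W    W    W    L
Cells with no legal move (terminal, hence L): (0,0), (0,1).
The remaining L cells, each justified by listing all of its moves:
(0,4): the only move is to (0,2)(W), a W ⇒ L
(0,5): the only move is to (0,3)(W), a W ⇒ L
(1,3): moves to (0,3)(W), (1,1)(W), (0,2)(W); every one is W ⇒ L
(1,7): moves to (0,7)(W), (1,5)(W), (0,6)(W); every one is W ⇒ L
(2,0): the only move is to (1,0)(W), a W ⇒ L
(2,1): moves to (1,1)(W), (1,0)(W); every one is W ⇒ L
(2,5): moves to (1,5)(W), (2,3)(W), (1,4)(W); every one is W ⇒ L
(2,6): moves to (1,6)(W), (2,4)(W), (1,5)(W); every one is W ⇒ L
(3,3): moves to (2,3)(W), (0,3)(W), (3,1)(W), (2,2)(W); every one is W ⇒ L
(4,2): moves to (3,2)(W), (1,2)(W), (0,2)(W), (4,0)(W), (3,1)(W); every one is W ⇒ L
(4,6): moves to (3,6)(W), (1,6)(W), (0,6)(W), (4,4)(W), (3,5)(W); every one is W ⇒ L
(5,4): moves to (4,4)(W), (2,4)(W), (1,4)(W), (5,2)(W), (4,3)(W); every one is W ⇒ L
(6,2): moves to (5,2)(W), (3,2)(W), (2,2)(W), (6,0)(W), (5,1)(W); every one is W ⇒ L
(6,7): moves to (5,7)(W), (3,7)(W), (2,7)(W), (6,5)(W), (5,6)(W); every one is W ⇒ L
Every other cell has at least one move into one of the L cells above, so it is W.
(0,7): the move to (0,5) reaches an L cell, so W
(1,2): the move to (0,1) reaches an L cell, so W
(6,2): one of the L cells justified above, so L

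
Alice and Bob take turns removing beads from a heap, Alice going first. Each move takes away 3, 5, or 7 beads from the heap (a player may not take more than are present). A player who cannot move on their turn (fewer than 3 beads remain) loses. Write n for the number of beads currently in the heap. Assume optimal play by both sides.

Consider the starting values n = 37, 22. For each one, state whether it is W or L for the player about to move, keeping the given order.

37: W, 22: L

Positions with no move are L. A position that does have a move is losing for the player to move precisely when every available move leads to a winning position for the opponent. Fill in the labels:
n=0: no move → L
n=1: no move → L
n=2: no move → L
n=3: →0(L), so W
n=4: →1(L), so W
n=5: →2(L), so W
n=6: →1(L), so W
n=7: →2(L), so W
n=8: →1(L), so W
n=9: →2(L), so W
n=10: →7(W), 5(W), 3(W) — all W, so L
n=11: →8(W), 6(W), 4(W) — all W, so L
n=12: →9(W), 7(W), 5(W) — all W, so L
n=13: →10(L), so W
n=14: →11(L), so W
n=15: →12(L), so W
n=16: →11(L), so W
n=17: →12(L), so W
n=18: →11(L), so W
n=19: →12(L), so W
n=20: →17(W), 15(W), 13(W) — all W, so L
n=21: →18(W), 16(W), 14(W) — all W, so L
n=22: →19(W), 17(W), 15(W) — all W, so L
n=23: →20(L), so W
n=24: →21(L), so W
n=25: →22(L), so W
n=26: →21(L), so W
n=27: →22(L), so W
n=28: →21(L), so W
n=29: →22(L), so W
n=30: →27(W), 25(W), 23(W) — all W, so L
n=31: →28(W), 26(W), 24(W) — all W, so L
n=32: →29(W), 27(W), 25(W) — all W, so L
n=33: →30(L), so W
n=34: →31(L), so W
n=35: →32(L), so W
n=36: →31(L), so W
n=37: →32(L), so W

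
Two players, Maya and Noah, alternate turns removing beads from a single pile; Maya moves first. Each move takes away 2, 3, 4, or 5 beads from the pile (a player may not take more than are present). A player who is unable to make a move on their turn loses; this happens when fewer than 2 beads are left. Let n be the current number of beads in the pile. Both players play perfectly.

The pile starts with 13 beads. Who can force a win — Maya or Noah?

Maya wins.

Classify positions by backward induction: terminal positions (no move available) are L. From any other position, the mover wins iff some move reaches an L.
n=0: no move → L
n=1: no move → L
n=2: can move to 0, which is L ⇒ W
n=3: can move to 1, which is L ⇒ W
n=4: can move to 1, which is L ⇒ W
n=5: can move to 1, which is L ⇒ W
n=6: can move to 1, which is L ⇒ W
n=7: moves to 5(W), 4(W), 3(W), 2(W); every one is W ⇒ L
n=8: moves to 6(W), 5(W), 4(W), 3(W); every one is W ⇒ L
n=9: can move to 7, which is L ⇒ W
n=10: can move to 8, which is L ⇒ W
n=11: can move to 8, which is L ⇒ W
n=12: can move to 8, which is L ⇒ W
n=13: can move to 8, which is L ⇒ W
From 13 Maya can remove 5, leaving 8, reaching an L position.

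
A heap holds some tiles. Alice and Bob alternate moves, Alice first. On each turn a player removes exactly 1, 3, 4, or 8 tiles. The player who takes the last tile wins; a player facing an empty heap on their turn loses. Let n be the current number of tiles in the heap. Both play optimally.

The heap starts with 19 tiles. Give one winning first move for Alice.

Work bottom-up. With no move the player to move loses. Otherwise the position is W if at least one move leads to an L position for the opponent, and L if every move leads to a W.
n=0: no move → L
n=1: W (go to 0, an L position)
n=2: L (sole option 1(W) is W)
n=3: W (go to 2, an L position)
n=4: W (go to 0, an L position)
n=5: W (go to 2, an L position)
n=6: W (go to 2, an L position)
n=7: L (options 6(W), 4(W), 3(W) are all W)
n=8: W (go to 7, an L position)
n=9: L (options 8(W), 6(W), 5(W), 1(W) are all W)
n=10: W (go to 9, an L position)
n=11: W (go to 7, an L position)
n=12: W (go to 9, an L position)
n=13: W (go to 9, an L position)
n=14: L (options 13(W), 11(W), 10(W), 6(W) are all W)
n=15: W (go to 14, an L position)
n=16: L (options 15(W), 13(W), 12(W), 8(W) are all W)
n=17: W (go to 16, an L position)
n=18: W (go to 14, an L position)
n=19: W (go to 16, an L position)
From 19, the L positions reachable in one move are: 16.

Remove 3, leaving 16.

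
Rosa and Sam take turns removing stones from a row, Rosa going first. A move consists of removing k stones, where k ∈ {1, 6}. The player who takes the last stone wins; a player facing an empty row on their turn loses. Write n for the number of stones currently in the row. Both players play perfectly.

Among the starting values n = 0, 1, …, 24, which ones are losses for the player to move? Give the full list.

Use the standard recursion: the mover loses at a terminal position; elsewhere, the mover wins exactly when some move hands the opponent an L position.
n=0: no move → L
n=1: W (go to 0, an L position)
n=2: L (sole option 1(W) is W)
n=3: W (go to 2, an L position)
n=4: L (sole option 3(W) is W)
n=5: W (go to 4, an L position)
n=6: W (go to 0, an L position)
n=7: L (options 6(W), 1(W) are all W)
n=8: W (go to 7, an L position)
n=9: L (options 8(W), 3(W) are all W)
n=10: W (go to 9, an L position)
n=11: L (options 10(W), 5(W) are all W)
n=12: W (go to 11, an L position)
n=13: W (go to 7, an L position)
n=14: L (options 13(W), 8(W) are all W)
n=15: W (go to 14, an L position)
n=16: L (options 15(W), 10(W) are all W)
n=17: W (go to 16, an L position)
n=18: L (options 17(W), 12(W) are all W)
n=19: W (go to 18, an L position)
n=20: W (go to 14, an L position)
n=21: L (options 20(W), 15(W) are all W)
n=22: W (go to 21, an L position)
n=23: L (options 22(W), 17(W) are all W)
n=24: W (go to 23, an L position)
The losing starting values of n are exactly the entries labelled L in this table (11 of them).

0, 2, 4, 7, 9, 11, 14, 16, 18, 21, 23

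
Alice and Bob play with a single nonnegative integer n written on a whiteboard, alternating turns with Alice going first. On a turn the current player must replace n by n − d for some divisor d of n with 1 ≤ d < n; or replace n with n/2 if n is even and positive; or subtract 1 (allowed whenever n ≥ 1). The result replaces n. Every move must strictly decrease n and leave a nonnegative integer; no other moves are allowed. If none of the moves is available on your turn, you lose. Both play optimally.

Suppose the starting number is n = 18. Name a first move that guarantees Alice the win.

Move to 9.

Classify positions by backward induction: terminal positions (no move available) are L. From any other position, the mover wins iff some move reaches an L.
n=0: no move → L
n=1: can move to 0, which is L ⇒ W
n=2: the only move is to 1(W), a W ⇒ L
n=3: can move to 2, which is L ⇒ W
n=4: can move to 2, which is L ⇒ W
n=5: the only move is to 4(W), a W ⇒ L
n=6: can move to 5, which is L ⇒ W
n=7: the only move is to 6(W), a W ⇒ L
n=8: can move to 7, which is L ⇒ W
n=9: moves to 6(W), 8(W); every one is W ⇒ L
n=10: can move to 5, which is L ⇒ W
n=11: the only move is to 10(W), a W ⇒ L
n=12: can move to 9, which is L ⇒ W
n=13: the only move is to 12(W), a W ⇒ L
n=14: can move to 7, which is L ⇒ W
n=15: moves to 10(W), 12(W), 14(W); every one is W ⇒ L
n=16: can move to 15, which is L ⇒ W
n=17: the only move is to 16(W), a W ⇒ L
n=18: can move to 9, which is L ⇒ W
From 18, the L positions reachable in one move are: 9, 15, 17. Any move reaching one of these is winning.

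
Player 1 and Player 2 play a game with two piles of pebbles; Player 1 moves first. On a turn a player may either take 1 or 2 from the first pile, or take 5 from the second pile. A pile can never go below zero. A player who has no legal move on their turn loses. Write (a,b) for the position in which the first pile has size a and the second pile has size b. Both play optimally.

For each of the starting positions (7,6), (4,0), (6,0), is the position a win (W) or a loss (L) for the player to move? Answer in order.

Classify positions by backward induction: terminal positions (no move available) are L. From any other position, the mover wins iff some move reaches an L.
No move ever increases a pile, so every position that can arise here has a ≤ 7 and b ≤ 6; it is enough to label the cells with 0 ≤ a ≤ 7 and 0 ≤ b ≤ 6.
Every move lowers a or b (never raises either), so fill the grid row by row in increasing a, and left to right within a row: each cell's successors are then already labelled.
      b=0  b=1  b=2  b=3  b=4  b=5  b=6
a=0:    L    L    L    L    L    W    W
a=1:    W    W    W    W    W    L    L
a=2:    W    W    W    W    W    W    W
a=3:    L    L    L    L    L    W    W
a=4:    W    W    W    W    W    L    L
a=5:    W    W    W    W    W    W    W
a=6:    L    L    L    L    L    W    W
a=7:    W    W    W    W    W    L    L
Cells with no legal move (terminal, hence L): (0,0), (0,1), (0,2), (0,3), (0,4).
The remaining L cells, each justified by listing all of its moves:
(1,5): moves to (0,5)(W), (1,0)(W); every one is W ⇒ L
(1,6): moves to (0,6)(W), (1,1)(W); every one is W ⇒ L
(3,0): moves to (2,0)(W), (1,0)(W); every one is W ⇒ L
(3,1): moves to (2,1)(W), (1,1)(W); every one is W ⇒ L
(3,2): moves to (2,2)(W), (1,2)(W); every one is W ⇒ L
(3,3): moves to (2,3)(W), (1,3)(W); every one is W ⇒ L
(3,4): moves to (2,4)(W), (1,4)(W); every one is W ⇒ L
(4,5): moves to (3,5)(W), (2,5)(W), (4,0)(W); every one is W ⇒ L
(4,6): moves to (3,6)(W), (2,6)(W), (4,1)(W); every one is W ⇒ L
(6,0): moves to (5,0)(W), (4,0)(W); every one is W ⇒ L
(6,1): moves to (5,1)(W), (4,1)(W); every one is W ⇒ L
(6,2): moves to (5,2)(W), (4,2)(W); every one is W ⇒ L
(6,3): moves to (5,3)(W), (4,3)(W); every one is W ⇒ L
(6,4): moves to (5,4)(W), (4,4)(W); every one is W ⇒ L
(7,5): moves to (6,5)(W), (5,5)(W), (7,0)(W); every one is W ⇒ L
(7,6): moves to (6,6)(W), (5,6)(W), (7,1)(W); every one is W ⇒ L
Every other cell has at least one move into one of the L cells above, so it is W.
(7,6): one of the L cells justified above, so L
(4,0): the move to (3,0) reaches an L cell, so W
(6,0): one of the L cells justified above, so L

(7,6): L, (4,0): W, (6,0): L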